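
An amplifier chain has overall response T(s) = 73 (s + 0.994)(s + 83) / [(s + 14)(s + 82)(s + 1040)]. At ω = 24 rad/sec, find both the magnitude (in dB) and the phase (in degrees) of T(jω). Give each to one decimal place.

|j24 + 0.994| = √(24² + 0.994²) = 24.02
|j24 + 83| = √(24² + 83²) = 86.4
|j24 + 14| = √(24² + 14²) = 27.78
|j24 + 82| = √(24² + 82²) = 85.44
|j24 + 1040| = √(24² + 1040²) = 1040
|T(j24)| = 73 × 24.02 × 86.4 / (27.78 × 85.44 × 1040) = 0.061348
20 log₁₀(0.061348) = -24.24 dB
∠(j24 + 0.994) = arctan(24/0.994) = 87.63°
∠(j24 + 83) = arctan(24/83) = 16.13°
∠(j24 + 14) = arctan(24/14) = 59.74°
∠(j24 + 82) = arctan(24/82) = 16.31°
∠(j24 + 1040) = arctan(24/1040) = 1.32°
∠T(j24) = 87.63° + 16.13° − (59.74° + 16.31° + 1.32°) = 26.38°

|T| = -24.2 dB, ∠T = 26.4°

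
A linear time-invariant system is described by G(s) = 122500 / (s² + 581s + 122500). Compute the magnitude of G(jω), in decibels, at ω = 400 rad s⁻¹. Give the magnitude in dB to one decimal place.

-5.7 dB

|(j400)² + 581(j400) + 122500| = |-37500 + j2.324e+05| = 2.354e+05
|G(j400)| = 122500 / 2.354e+05 = 0.52038
20 log₁₀(0.52038) = -5.67 dB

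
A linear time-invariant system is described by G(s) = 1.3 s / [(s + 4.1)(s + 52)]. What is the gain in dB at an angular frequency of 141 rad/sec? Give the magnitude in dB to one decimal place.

-41.3 dB

|j141| = 141
|j141 + 4.1| = √(141² + 4.1²) = 141.1
|j141 + 52| = √(141² + 52²) = 150.3
|G(j141)| = 1.3 × 141 / (141.1 × 150.3) = 0.0086467
20 log₁₀(0.0086467) = -41.26 dB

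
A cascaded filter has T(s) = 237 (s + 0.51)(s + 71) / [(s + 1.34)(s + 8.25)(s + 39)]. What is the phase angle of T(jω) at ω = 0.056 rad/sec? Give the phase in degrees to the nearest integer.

3°

∠(j0.056 + 0.51) = arctan(0.056/0.51) = 6.27°
∠(j0.056 + 71) = arctan(0.056/71) = 0.05°
∠(j0.056 + 1.34) = arctan(0.056/1.34) = 2.39°
∠(j0.056 + 8.25) = arctan(0.056/8.25) = 0.39°
∠(j0.056 + 39) = arctan(0.056/39) = 0.08°
∠T(j0.056) = 6.27° + 0.05° − (2.39° + 0.39° + 0.08°) = 3.45°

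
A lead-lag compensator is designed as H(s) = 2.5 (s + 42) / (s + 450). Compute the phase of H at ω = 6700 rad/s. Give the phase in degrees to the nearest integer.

∠(j6700 + 42) = arctan(6700/42) = 89.64°
∠(j6700 + 450) = arctan(6700/450) = 86.16°
∠H(j6700) = 89.64° − 86.16° = 3.48°

3 deg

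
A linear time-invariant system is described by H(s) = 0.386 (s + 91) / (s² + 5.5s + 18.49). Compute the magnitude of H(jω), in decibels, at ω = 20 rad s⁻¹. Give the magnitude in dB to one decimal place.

-20.9 dB

|j20 + 91| = √(20² + 91²) = 93.17
|(j20)² + 5.5(j20) + 18.49| = |-381.51 + j110| = 397.1
|H(j20)| = 0.386 × 93.17 / 397.1 = 0.090579
20 log₁₀(0.090579) = -20.86 dB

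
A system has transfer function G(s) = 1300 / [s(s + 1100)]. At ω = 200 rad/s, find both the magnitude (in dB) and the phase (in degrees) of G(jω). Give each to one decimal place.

|j200 + 1100| = √(200² + 1100²) = 1118
|j200| = 200
|G(j200)| = 1300 / (1118 × 200) = 0.0058138
20 log₁₀(0.0058138) = -44.71 dB
∠(j200 + 1100) = arctan(200/1100) = 10.30°
∠(j200) = 90.00°
∠G(j200) = − (10.30° + 90.00°) = -100.30°

|G| = -44.7 dB, ∠G = -100.3°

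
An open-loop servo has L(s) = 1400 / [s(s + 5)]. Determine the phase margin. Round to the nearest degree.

8°

Gain crossover: |L(jω)| = 1 at ω ≈ 37.2 rad/sec.
∠L(j37.2) = −90° − arctan(37.2/5) ≈ -172.35°
PM = 180° + (-172.35°) = 7.65°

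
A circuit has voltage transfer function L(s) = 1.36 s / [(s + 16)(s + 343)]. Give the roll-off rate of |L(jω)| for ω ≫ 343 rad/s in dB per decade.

With 1 zero and 2 poles, the high-frequency asymptotic slope is 20 × (1 − 2) = -20 dB/decade.

-20 dB/decade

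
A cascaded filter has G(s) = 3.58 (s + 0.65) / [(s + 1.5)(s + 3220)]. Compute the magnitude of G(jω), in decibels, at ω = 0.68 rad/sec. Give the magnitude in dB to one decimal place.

-63.9 dB

|j0.68 + 0.65| = √(0.68² + 0.65²) = 0.9407
|j0.68 + 1.5| = √(0.68² + 1.5²) = 1.647
|j0.68 + 3220| = √(0.68² + 3220²) = 3220
|G(j0.68)| = 3.58 × 0.9407 / (1.647 × 3220) = 0.00063503
20 log₁₀(0.00063503) = -63.94 dB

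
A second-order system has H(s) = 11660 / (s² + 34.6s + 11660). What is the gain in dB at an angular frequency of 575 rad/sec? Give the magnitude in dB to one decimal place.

-28.8 dB

|(j575)² + 34.6(j575) + 11660| = |-3.1896e+05 + j19895| = 3.196e+05
|H(j575)| = 11660 / 3.196e+05 = 0.036485
20 log₁₀(0.036485) = -28.76 dB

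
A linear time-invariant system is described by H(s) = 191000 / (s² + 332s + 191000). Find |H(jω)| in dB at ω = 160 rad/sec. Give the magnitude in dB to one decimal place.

|(j160)² + 332(j160) + 191000| = |1.654e+05 + j53120| = 1.737e+05
|H(j160)| = 191000 / 1.737e+05 = 1.0995
20 log₁₀(1.0995) = 0.82 dB

0.8 dB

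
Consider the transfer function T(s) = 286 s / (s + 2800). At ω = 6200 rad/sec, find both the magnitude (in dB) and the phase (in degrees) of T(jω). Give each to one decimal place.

|T| = 48.3 dB, ∠T = 24.3°

|j6200| = 6200
|j6200 + 2800| = √(6200² + 2800²) = 6803
|T(j6200)| = 286 × 6200 / 6803 = 260.65
20 log₁₀(260.65) = 48.32 dB
∠(j6200) = 90.00°
∠(j6200 + 2800) = arctan(6200/2800) = 65.70°
∠T(j6200) = 90.00° − 65.70° = 24.30°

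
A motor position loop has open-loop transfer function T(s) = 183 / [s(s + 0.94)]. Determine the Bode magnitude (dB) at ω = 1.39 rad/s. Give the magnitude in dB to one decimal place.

37.9 dB

|j1.39 + 0.94| = √(1.39² + 0.94²) = 1.678
|j1.39| = 1.39
|T(j1.39)| = 183 / (1.678 × 1.39) = 78.459
20 log₁₀(78.459) = 37.89 dB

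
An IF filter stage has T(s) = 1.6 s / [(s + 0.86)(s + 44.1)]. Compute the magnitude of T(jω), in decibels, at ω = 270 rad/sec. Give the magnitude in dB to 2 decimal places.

|j270| = 270
|j270 + 0.86| = √(270² + 0.86²) = 270
|j270 + 44.1| = √(270² + 44.1²) = 273.6
|T(j270)| = 1.6 × 270 / (270 × 273.6) = 0.0058484
20 log₁₀(0.0058484) = -44.659 dB

-44.66 dB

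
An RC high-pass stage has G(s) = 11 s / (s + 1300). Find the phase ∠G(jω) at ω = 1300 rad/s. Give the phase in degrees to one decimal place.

45.0°

∠(j1300) = 90.00°
∠(j1300 + 1300) = arctan(1300/1300) = 45.00°
∠G(j1300) = 90.00° − 45.00° = 45.00°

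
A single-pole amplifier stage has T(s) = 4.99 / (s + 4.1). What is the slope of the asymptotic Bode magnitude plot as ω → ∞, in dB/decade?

-20 dB/decade

With 0 zeros and 1 pole, the high-frequency asymptotic slope is 20 × (0 − 1) = -20 dB/decade.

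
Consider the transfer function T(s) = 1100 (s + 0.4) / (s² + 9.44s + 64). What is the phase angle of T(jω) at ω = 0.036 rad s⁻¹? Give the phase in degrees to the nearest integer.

5 deg

∠(j0.036 + 0.4) = arctan(0.036/0.4) = 5.14°
∠[(j0.036)² + 9.44(j0.036) + 64] = ∠[63.999 + j0.33984] = 0.30°
∠T(j0.036) = 5.14° − 0.30° = 4.84°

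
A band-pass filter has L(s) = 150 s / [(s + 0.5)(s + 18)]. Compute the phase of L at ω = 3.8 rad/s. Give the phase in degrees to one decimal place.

∠(j3.8) = 90.00°
∠(j3.8 + 0.5) = arctan(3.8/0.5) = 82.50°
∠(j3.8 + 18) = arctan(3.8/18) = 11.92°
∠L(j3.8) = 90.00° − (82.50° + 11.92°) = -4.42°

-4.4 deg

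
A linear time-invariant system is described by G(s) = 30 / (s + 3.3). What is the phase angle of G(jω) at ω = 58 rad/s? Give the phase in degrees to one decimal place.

∠(j58 + 3.3) = arctan(58/3.3) = 86.74°
∠G(j58) = −86.74° = -86.74°

-86.7°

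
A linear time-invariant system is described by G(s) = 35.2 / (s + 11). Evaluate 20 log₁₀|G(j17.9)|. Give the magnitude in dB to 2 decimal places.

|j17.9 + 11| = √(17.9² + 11²) = 21.01
|G(j17.9)| = 35.2 / 21.01 = 1.6754
20 log₁₀(1.6754) = 4.482 dB

4.48 dB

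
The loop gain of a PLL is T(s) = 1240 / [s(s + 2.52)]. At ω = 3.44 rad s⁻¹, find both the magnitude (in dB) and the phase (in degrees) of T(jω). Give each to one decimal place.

|j3.44 + 2.52| = √(3.44² + 2.52²) = 4.264
|j3.44| = 3.44
|T(j3.44)| = 1240 / (4.264 × 3.44) = 84.531
20 log₁₀(84.531) = 38.54 dB
∠(j3.44 + 2.52) = arctan(3.44/2.52) = 53.78°
∠(j3.44) = 90.00°
∠T(j3.44) = − (53.78° + 90.00°) = -143.78°

|T| = 38.5 dB, ∠T = -143.8 deg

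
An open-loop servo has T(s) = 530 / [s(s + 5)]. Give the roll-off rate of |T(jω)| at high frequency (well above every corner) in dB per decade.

-40 dB/decade

With 0 zeros and 2 poles, the high-frequency asymptotic slope is 20 × (0 − 2) = -40 dB/decade.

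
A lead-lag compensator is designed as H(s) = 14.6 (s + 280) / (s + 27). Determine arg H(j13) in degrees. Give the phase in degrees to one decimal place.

∠(j13 + 280) = arctan(13/280) = 2.66°
∠(j13 + 27) = arctan(13/27) = 25.71°
∠H(j13) = 2.66° − 25.71° = -23.05°

-23.1°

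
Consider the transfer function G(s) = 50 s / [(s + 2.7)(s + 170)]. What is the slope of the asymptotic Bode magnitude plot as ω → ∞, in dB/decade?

-20 dB/decade

With 1 zero and 2 poles, the high-frequency asymptotic slope is 20 × (1 − 2) = -20 dB/decade.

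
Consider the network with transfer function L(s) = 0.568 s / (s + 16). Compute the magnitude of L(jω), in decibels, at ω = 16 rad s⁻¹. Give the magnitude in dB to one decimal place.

-7.9 dB

|j16| = 16
|j16 + 16| = √(16² + 16²) = 22.63
|L(j16)| = 0.568 × 16 / 22.63 = 0.40164
20 log₁₀(0.40164) = -7.92 dB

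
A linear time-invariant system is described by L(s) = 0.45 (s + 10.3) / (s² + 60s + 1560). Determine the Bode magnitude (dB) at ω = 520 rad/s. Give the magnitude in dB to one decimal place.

|j520 + 10.3| = √(520² + 10.3²) = 520.1
|(j520)² + 60(j520) + 1560| = |-2.6884e+05 + j31200| = 2.706e+05
|L(j520)| = 0.45 × 520.1 / 2.706e+05 = 0.00086477
20 log₁₀(0.00086477) = -61.26 dB

-61.3 dB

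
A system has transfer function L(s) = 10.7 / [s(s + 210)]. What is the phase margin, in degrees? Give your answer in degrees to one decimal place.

90.0 deg

Gain crossover: |L(jω)| = 1 at ω ≈ 0.051 rad/s.
∠L(j0.051) = −90° − arctan(0.051/210) ≈ -90.01°
PM = 180° + (-90.01°) = 89.99°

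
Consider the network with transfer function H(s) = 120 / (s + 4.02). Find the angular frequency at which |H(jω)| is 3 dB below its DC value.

For a single-pole low-pass, the −3 dB point is at the pole: ω = 4.02 rad/s.

4.02 rad/s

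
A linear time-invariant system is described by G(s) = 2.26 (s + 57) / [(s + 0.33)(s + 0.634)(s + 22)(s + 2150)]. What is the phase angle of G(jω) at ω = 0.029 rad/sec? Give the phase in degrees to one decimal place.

-7.7°

∠(j0.029 + 57) = arctan(0.029/57) = 0.03°
∠(j0.029 + 0.33) = arctan(0.029/0.33) = 5.02°
∠(j0.029 + 0.634) = arctan(0.029/0.634) = 2.62°
∠(j0.029 + 22) = arctan(0.029/22) = 0.08°
∠(j0.029 + 2150) = arctan(0.029/2150) = 0.00°
∠G(j0.029) = 0.03° − (5.02° + 2.62° + 0.08° + 0.00°) = -7.69°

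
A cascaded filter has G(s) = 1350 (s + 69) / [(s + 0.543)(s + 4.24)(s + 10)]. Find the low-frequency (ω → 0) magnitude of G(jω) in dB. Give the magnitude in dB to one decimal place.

G(0) = 1350 × 69 / (0.543 × 4.24 × 10) = 4045.9
20 log₁₀(4045.9) = 72.14 dB

72.1 dB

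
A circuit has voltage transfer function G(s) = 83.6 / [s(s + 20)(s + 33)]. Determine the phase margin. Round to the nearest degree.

89°

Gain crossover: |G(jω)| = 1 at ω ≈ 0.127 rad/s.
∠G(j0.127) = −90° − arctan(0.127/20) − arctan(0.127/33) ≈ -90.58°
PM = 180° + (-90.58°) = 89.42°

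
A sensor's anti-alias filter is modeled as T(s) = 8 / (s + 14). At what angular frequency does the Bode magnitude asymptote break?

The single real pole at s = −14 gives a corner at ω = 14 rad/s.

14 rad/s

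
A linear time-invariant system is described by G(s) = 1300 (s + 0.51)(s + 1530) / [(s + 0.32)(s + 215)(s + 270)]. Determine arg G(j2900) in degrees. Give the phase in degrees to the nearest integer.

∠(j2900 + 0.51) = arctan(2900/0.51) = 89.99°
∠(j2900 + 1530) = arctan(2900/1530) = 62.18°
∠(j2900 + 0.32) = arctan(2900/0.32) = 89.99°
∠(j2900 + 215) = arctan(2900/215) = 85.76°
∠(j2900 + 270) = arctan(2900/270) = 84.68°
∠G(j2900) = 89.99° + 62.18° − (89.99° + 85.76° + 84.68°) = -108.26°

-108°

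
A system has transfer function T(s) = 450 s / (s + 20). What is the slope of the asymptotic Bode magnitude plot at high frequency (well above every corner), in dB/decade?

With 1 zero and 1 pole, the high-frequency asymptotic slope is 20 × (1 − 1) = 0 dB/decade.

0 dB/decade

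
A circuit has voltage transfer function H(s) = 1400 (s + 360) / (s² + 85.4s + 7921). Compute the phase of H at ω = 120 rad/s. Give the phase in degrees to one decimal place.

∠(j120 + 360) = arctan(120/360) = 18.43°
∠[(j120)² + 85.4(j120) + 7921] = ∠[-6479 + j10248] = 122.30°
∠H(j120) = 18.43° − 122.30° = -103.87°

-103.9°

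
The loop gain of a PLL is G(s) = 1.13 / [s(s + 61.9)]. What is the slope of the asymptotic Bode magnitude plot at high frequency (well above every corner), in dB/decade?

With 0 zeros and 2 poles, the high-frequency asymptotic slope is 20 × (0 − 2) = -40 dB/decade.

-40 dB/decade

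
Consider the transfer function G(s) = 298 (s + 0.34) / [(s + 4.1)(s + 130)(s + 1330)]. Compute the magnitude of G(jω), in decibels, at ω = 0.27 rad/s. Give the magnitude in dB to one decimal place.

-74.8 dB

|j0.27 + 0.34| = √(0.27² + 0.34²) = 0.4342
|j0.27 + 4.1| = √(0.27² + 4.1²) = 4.109
|j0.27 + 130| = √(0.27² + 130²) = 130
|j0.27 + 1330| = √(0.27² + 1330²) = 1330
|G(j0.27)| = 298 × 0.4342 / (4.109 × 130 × 1330) = 0.00018212
20 log₁₀(0.00018212) = -74.79 dB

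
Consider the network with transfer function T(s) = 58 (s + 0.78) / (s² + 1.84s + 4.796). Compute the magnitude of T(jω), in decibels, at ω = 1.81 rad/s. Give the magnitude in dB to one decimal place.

29.9 dB

|j1.81 + 0.78| = √(1.81² + 0.78²) = 1.971
|(j1.81)² + 1.84(j1.81) + 4.796| = |1.5199 + j3.3304| = 3.661
|T(j1.81)| = 58 × 1.971 / 3.661 = 31.226
20 log₁₀(31.226) = 29.89 dB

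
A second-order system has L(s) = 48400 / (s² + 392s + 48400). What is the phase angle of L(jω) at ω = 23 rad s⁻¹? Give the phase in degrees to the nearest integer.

-11°

∠[(j23)² + 392(j23) + 48400] = ∠[47871 + j9016] = 10.67°
∠L(j23) = −10.67° = -10.67°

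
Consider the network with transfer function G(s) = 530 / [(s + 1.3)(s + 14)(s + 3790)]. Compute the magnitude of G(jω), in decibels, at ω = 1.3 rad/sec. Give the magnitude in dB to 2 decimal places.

-45.34 dB

|j1.3 + 1.3| = √(1.3² + 1.3²) = 1.838
|j1.3 + 14| = √(1.3² + 14²) = 14.06
|j1.3 + 3790| = √(1.3² + 3790²) = 3790
|G(j1.3)| = 530 / (1.838 × 14.06 × 3790) = 0.0054099
20 log₁₀(0.0054099) = -45.336 dB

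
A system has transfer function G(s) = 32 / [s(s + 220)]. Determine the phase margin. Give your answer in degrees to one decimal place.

90.0°

Gain crossover: |G(jω)| = 1 at ω ≈ 0.145 rad/sec.
∠G(j0.145) = −90° − arctan(0.145/220) ≈ -90.04°
PM = 180° + (-90.04°) = 89.96°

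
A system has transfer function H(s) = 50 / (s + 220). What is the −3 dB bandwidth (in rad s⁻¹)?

For a single-pole low-pass, the −3 dB point is at the pole: ω = 220 rad s⁻¹.

220 rad s⁻¹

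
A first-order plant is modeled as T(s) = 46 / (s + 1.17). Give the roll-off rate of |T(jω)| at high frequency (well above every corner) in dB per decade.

-20 dB/decade

With 0 zeros and 1 pole, the high-frequency asymptotic slope is 20 × (0 − 1) = -20 dB/decade.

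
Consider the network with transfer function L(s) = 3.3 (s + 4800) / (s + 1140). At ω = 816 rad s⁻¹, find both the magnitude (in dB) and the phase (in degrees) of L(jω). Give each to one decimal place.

|j816 + 4800| = √(816² + 4800²) = 4869
|j816 + 1140| = √(816² + 1140²) = 1402
|L(j816)| = 3.3 × 4869 / 1402 = 11.461
20 log₁₀(11.461) = 21.18 dB
∠(j816 + 4800) = arctan(816/4800) = 9.65°
∠(j816 + 1140) = arctan(816/1140) = 35.59°
∠L(j816) = 9.65° − 35.59° = -25.95°

|L| = 21.2 dB, ∠L = -25.9 deg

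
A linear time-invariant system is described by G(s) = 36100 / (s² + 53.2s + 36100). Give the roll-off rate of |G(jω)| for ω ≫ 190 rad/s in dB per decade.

-40 dB/decade

With 0 zeros and 2 poles, the high-frequency asymptotic slope is 20 × (0 − 2) = -40 dB/decade.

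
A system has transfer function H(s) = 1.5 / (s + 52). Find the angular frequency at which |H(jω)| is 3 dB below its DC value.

52 rad/sec

For a single-pole low-pass, the −3 dB point is at the pole: ω = 52 rad/sec.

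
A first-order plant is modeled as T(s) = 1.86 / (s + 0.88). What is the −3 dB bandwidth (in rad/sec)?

For a single-pole low-pass, the −3 dB point is at the pole: ω = 0.88 rad/sec.

0.88 rad/sec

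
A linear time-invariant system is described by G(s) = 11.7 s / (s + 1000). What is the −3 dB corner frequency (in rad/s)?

For a single-pole high-pass, the −3 dB point is at the pole: ω = 1000 rad/s.

1000 rad/s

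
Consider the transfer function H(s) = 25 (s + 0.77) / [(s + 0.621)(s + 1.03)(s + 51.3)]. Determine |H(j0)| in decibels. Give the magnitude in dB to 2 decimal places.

-4.63 dB

H(0) = 25 × 0.77 / (0.621 × 1.03 × 51.3) = 0.58666
20 log₁₀(0.58666) = -4.632 dB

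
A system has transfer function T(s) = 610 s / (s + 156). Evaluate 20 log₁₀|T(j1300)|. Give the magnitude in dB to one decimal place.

55.6 dB

|j1300| = 1300
|j1300 + 156| = √(1300² + 156²) = 1309
|T(j1300)| = 610 × 1300 / 1309 = 605.65
20 log₁₀(605.65) = 55.64 dB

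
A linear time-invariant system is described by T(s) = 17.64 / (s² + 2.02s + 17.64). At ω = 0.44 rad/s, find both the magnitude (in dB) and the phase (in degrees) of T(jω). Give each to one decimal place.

|(j0.44)² + 2.02(j0.44) + 17.64| = |17.446 + j0.8888| = 17.47
|T(j0.44)| = 17.64 / 17.47 = 1.0098
20 log₁₀(1.0098) = 0.08 dB
∠[(j0.44)² + 2.02(j0.44) + 17.64] = ∠[17.446 + j0.8888] = 2.92°
∠T(j0.44) = −2.92° = -2.92°

|T| = 0.1 dB, ∠T = -2.9°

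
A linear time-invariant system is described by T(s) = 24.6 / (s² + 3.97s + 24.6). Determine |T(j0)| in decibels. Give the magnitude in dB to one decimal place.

0.0 dB

T(0) = 24.6 / 24.6 = 1
20 log₁₀(1) = 0.00 dB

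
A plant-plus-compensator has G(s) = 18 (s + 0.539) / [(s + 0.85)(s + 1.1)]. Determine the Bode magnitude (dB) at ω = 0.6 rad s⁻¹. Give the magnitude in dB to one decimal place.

|j0.6 + 0.539| = √(0.6² + 0.539²) = 0.8065
|j0.6 + 0.85| = √(0.6² + 0.85²) = 1.04
|j0.6 + 1.1| = √(0.6² + 1.1²) = 1.253
|G(j0.6)| = 18 × 0.8065 / (1.04 × 1.253) = 11.136
20 log₁₀(11.136) = 20.93 dB

20.9 dB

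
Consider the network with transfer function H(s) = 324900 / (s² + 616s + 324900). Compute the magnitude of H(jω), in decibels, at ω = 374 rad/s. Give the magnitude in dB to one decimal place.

0.8 dB

|(j374)² + 616(j374) + 324900| = |1.8502e+05 + j2.3038e+05| = 2.955e+05
|H(j374)| = 324900 / 2.955e+05 = 1.0996
20 log₁₀(1.0996) = 0.82 dB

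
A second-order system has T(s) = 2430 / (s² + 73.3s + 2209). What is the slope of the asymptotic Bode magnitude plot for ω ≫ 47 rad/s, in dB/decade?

-40 dB/decade

With 0 zeros and 2 poles, the high-frequency asymptotic slope is 20 × (0 − 2) = -40 dB/decade.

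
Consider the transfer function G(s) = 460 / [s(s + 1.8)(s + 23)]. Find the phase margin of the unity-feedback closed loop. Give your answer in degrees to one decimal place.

Gain crossover: |G(jω)| = 1 at ω ≈ 4.26 rad/s.
∠G(j4.26) = −90° − arctan(4.26/1.8) − arctan(4.26/23) ≈ -167.56°
PM = 180° + (-167.56°) = 12.44°

12.4°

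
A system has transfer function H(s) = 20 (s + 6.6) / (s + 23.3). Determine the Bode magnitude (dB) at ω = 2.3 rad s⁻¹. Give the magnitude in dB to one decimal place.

|j2.3 + 6.6| = √(2.3² + 6.6²) = 6.989
|j2.3 + 23.3| = √(2.3² + 23.3²) = 23.41
|H(j2.3)| = 20 × 6.989 / 23.41 = 5.9704
20 log₁₀(5.9704) = 15.52 dB

15.5 dB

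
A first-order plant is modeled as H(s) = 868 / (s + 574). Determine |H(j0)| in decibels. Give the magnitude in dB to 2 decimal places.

3.59 dB

H(0) = 868 / 574 = 1.5122
20 log₁₀(1.5122) = 3.592 dB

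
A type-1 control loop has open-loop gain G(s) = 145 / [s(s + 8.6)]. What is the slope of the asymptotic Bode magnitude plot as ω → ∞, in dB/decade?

-40 dB/decade

With 0 zeros and 2 poles, the high-frequency asymptotic slope is 20 × (0 − 2) = -40 dB/decade.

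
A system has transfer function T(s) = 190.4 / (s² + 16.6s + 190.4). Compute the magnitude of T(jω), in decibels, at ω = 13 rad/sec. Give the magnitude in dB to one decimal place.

-1.1 dB

|(j13)² + 16.6(j13) + 190.4| = |21.4 + j215.8| = 216.9
|T(j13)| = 190.4 / 216.9 = 0.87799
20 log₁₀(0.87799) = -1.13 dB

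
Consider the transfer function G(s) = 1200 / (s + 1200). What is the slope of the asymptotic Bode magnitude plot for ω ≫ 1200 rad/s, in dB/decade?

-20 dB/decade

With 0 zeros and 1 pole, the high-frequency asymptotic slope is 20 × (0 − 1) = -20 dB/decade.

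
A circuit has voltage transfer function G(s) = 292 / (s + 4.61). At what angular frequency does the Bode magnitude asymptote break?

4.61 rad s⁻¹

The single real pole at s = −4.61 gives a corner at ω = 4.61 rad s⁻¹.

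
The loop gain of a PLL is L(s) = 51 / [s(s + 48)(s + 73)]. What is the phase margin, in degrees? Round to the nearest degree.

90 deg

Gain crossover: |L(jω)| = 1 at ω ≈ 0.0146 rad/s.
∠L(j0.0146) = −90° − arctan(0.0146/48) − arctan(0.0146/73) ≈ -90.03°
PM = 180° + (-90.03°) = 89.97°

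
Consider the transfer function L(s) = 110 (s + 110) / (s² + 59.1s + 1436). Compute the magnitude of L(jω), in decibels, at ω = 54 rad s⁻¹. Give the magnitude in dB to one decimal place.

11.7 dB

|j54 + 110| = √(54² + 110²) = 122.5
|(j54)² + 59.1(j54) + 1436| = |-1480 + j3191.4| = 3518
|L(j54)| = 110 × 122.5 / 3518 = 3.8317
20 log₁₀(3.8317) = 11.67 dB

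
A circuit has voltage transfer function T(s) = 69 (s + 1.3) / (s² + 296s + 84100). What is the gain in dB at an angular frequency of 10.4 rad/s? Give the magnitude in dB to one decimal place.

|j10.4 + 1.3| = √(10.4² + 1.3²) = 10.48
|(j10.4)² + 296(j10.4) + 84100| = |83992 + j3078.4| = 8.405e+04
|T(j10.4)| = 69 × 10.48 / 8.405e+04 = 0.0086044
20 log₁₀(0.0086044) = -41.31 dB

-41.3 dB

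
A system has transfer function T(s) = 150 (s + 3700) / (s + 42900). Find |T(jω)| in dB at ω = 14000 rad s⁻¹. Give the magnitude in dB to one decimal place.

33.6 dB

|j14000 + 3700| = √(14000² + 3700²) = 1.448e+04
|j14000 + 42900| = √(14000² + 42900²) = 4.513e+04
|T(j14000)| = 150 × 1.448e+04 / 4.513e+04 = 48.134
20 log₁₀(48.134) = 33.65 dB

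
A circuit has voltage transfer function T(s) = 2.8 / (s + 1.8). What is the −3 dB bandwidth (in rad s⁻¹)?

1.8 rad s⁻¹

For a single-pole low-pass, the −3 dB point is at the pole: ω = 1.8 rad s⁻¹.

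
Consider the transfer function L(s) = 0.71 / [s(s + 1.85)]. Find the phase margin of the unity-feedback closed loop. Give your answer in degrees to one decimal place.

Gain crossover: |L(jω)| = 1 at ω ≈ 0.376 rad/sec.
∠L(j0.376) = −90° − arctan(0.376/1.85) ≈ -101.49°
PM = 180° + (-101.49°) = 78.51°

78.5 deg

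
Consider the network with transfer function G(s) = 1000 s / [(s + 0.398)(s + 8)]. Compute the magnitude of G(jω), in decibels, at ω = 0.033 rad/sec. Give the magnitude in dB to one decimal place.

|j0.033| = 0.033
|j0.033 + 0.398| = √(0.033² + 0.398²) = 0.3994
|j0.033 + 8| = √(0.033² + 8²) = 8
|G(j0.033)| = 1000 × 0.033 / (0.3994 × 8) = 10.329
20 log₁₀(10.329) = 20.28 dB

20.3 dB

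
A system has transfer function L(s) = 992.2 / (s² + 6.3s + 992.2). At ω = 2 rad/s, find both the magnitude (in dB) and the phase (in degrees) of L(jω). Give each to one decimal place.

|L| = 0.0 dB, ∠L = -0.7°

|(j2)² + 6.3(j2) + 992.2| = |988.2 + j12.6| = 988.3
|L(j2)| = 992.2 / 988.3 = 1.004
20 log₁₀(1.004) = 0.03 dB
∠[(j2)² + 6.3(j2) + 992.2] = ∠[988.2 + j12.6] = 0.73°
∠L(j2) = −0.73° = -0.73°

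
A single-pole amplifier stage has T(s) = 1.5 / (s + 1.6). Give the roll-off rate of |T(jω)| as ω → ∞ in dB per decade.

-20 dB/decade

With 0 zeros and 1 pole, the high-frequency asymptotic slope is 20 × (0 − 1) = -20 dB/decade.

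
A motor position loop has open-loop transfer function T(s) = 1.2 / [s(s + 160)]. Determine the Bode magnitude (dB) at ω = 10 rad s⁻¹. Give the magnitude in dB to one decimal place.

-62.5 dB

|j10 + 160| = √(10² + 160²) = 160.3
|j10| = 10
|T(j10)| = 1.2 / (160.3 × 10) = 0.00074854
20 log₁₀(0.00074854) = -62.52 dB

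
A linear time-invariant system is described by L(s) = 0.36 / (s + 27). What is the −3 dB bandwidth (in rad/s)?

27 rad/s

For a single-pole low-pass, the −3 dB point is at the pole: ω = 27 rad/s.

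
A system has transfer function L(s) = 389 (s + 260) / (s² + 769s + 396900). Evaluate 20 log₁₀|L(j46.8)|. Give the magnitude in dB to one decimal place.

-11.7 dB

|j46.8 + 260| = √(46.8² + 260²) = 264.2
|(j46.8)² + 769(j46.8) + 396900| = |3.9471e+05 + j35989| = 3.963e+05
|L(j46.8)| = 389 × 264.2 / 3.963e+05 = 0.25928
20 log₁₀(0.25928) = -11.72 dB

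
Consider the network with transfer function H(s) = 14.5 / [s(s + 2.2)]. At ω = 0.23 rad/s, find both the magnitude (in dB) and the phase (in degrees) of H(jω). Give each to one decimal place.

|H| = 29.1 dB, ∠H = -96.0°

|j0.23 + 2.2| = √(0.23² + 2.2²) = 2.212
|j0.23| = 0.23
|H(j0.23)| = 14.5 / (2.212 × 0.23) = 28.501
20 log₁₀(28.501) = 29.10 dB
∠(j0.23 + 2.2) = arctan(0.23/2.2) = 5.97°
∠(j0.23) = 90.00°
∠H(j0.23) = − (5.97° + 90.00°) = -95.97°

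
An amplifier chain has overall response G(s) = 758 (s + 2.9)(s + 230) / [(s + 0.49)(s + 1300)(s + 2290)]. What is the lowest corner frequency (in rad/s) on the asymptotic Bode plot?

Break frequencies occur at each pole and zero magnitude: 0.49 rad/s, 2.9 rad/s, 230 rad/s, 1300 rad/s, 2290 rad/s.
The lowest is 0.49 rad/s.

0.49 rad/s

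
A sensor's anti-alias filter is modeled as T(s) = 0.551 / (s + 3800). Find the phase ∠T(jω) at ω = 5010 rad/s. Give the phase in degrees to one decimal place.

∠(j5010 + 3800) = arctan(5010/3800) = 52.82°
∠T(j5010) = −52.82° = -52.82°

-52.8°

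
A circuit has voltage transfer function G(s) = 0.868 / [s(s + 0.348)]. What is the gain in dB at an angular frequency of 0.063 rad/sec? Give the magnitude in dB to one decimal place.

|j0.063 + 0.348| = √(0.063² + 0.348²) = 0.3537
|j0.063| = 0.063
|G(j0.063)| = 0.868 / (0.3537 × 0.063) = 38.958
20 log₁₀(38.958) = 31.81 dB

31.8 dB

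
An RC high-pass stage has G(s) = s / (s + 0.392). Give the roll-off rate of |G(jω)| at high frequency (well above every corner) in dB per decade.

With 1 zero and 1 pole, the high-frequency asymptotic slope is 20 × (1 − 1) = 0 dB/decade.

0 dB/decade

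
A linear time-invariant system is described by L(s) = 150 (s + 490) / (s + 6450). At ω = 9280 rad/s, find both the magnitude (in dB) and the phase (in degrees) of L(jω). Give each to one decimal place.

|L| = 41.8 dB, ∠L = 31.8°

|j9280 + 490| = √(9280² + 490²) = 9293
|j9280 + 6450| = √(9280² + 6450²) = 1.13e+04
|L(j9280)| = 150 × 9293 / 1.13e+04 = 123.34
20 log₁₀(123.34) = 41.82 dB
∠(j9280 + 490) = arctan(9280/490) = 86.98°
∠(j9280 + 6450) = arctan(9280/6450) = 55.20°
∠L(j9280) = 86.98° − 55.20° = 31.78°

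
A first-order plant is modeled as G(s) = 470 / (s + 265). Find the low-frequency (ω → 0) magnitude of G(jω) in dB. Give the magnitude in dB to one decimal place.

5.0 dB

G(0) = 470 / 265 = 1.7736
20 log₁₀(1.7736) = 4.98 dB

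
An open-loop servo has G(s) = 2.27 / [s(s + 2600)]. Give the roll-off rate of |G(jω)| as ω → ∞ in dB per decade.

-40 dB/decade

With 0 zeros and 2 poles, the high-frequency asymptotic slope is 20 × (0 − 2) = -40 dB/decade.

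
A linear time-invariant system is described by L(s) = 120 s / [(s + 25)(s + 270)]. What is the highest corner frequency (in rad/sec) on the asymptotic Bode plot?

270 rad/sec

Break frequencies occur at each pole and zero magnitude: 25 rad/sec, 270 rad/sec.
The highest is 270 rad/sec.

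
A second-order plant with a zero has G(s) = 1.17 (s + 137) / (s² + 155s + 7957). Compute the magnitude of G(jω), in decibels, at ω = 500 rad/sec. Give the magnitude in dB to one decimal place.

|j500 + 137| = √(500² + 137²) = 518.4
|(j500)² + 155(j500) + 7957| = |-2.4204e+05 + j77500| = 2.541e+05
|G(j500)| = 1.17 × 518.4 / 2.541e+05 = 0.0023867
20 log₁₀(0.0023867) = -52.44 dB

-52.4 dB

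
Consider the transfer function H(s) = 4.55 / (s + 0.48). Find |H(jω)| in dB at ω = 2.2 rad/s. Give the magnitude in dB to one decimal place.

|j2.2 + 0.48| = √(2.2² + 0.48²) = 2.252
|H(j2.2)| = 4.55 / 2.252 = 2.0206
20 log₁₀(2.0206) = 6.11 dB

6.1 dB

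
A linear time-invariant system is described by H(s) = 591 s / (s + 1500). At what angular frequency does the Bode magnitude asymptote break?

The single real pole at s = −1500 gives a corner at ω = 1500 rad/sec.

1500 rad/sec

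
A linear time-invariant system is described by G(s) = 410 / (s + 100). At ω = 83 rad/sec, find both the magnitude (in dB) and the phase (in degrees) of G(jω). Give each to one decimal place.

|j83 + 100| = √(83² + 100²) = 130
|G(j83)| = 410 / 130 = 3.1549
20 log₁₀(3.1549) = 9.98 dB
∠(j83 + 100) = arctan(83/100) = 39.69°
∠G(j83) = −39.69° = -39.69°

|G| = 10.0 dB, ∠G = -39.7 deg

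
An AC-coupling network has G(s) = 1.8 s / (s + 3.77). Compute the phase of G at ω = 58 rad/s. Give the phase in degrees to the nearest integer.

∠(j58) = 90.00°
∠(j58 + 3.77) = arctan(58/3.77) = 86.28°
∠G(j58) = 90.00° − 86.28° = 3.72°

4°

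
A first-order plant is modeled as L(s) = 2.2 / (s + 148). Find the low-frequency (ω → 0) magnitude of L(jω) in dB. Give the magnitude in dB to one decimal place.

L(0) = 2.2 / 148 = 0.014865
20 log₁₀(0.014865) = -36.56 dB

-36.6 dB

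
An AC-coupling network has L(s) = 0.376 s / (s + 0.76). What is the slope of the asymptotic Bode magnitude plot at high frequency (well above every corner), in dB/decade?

With 1 zero and 1 pole, the high-frequency asymptotic slope is 20 × (1 − 1) = 0 dB/decade.

0 dB/decade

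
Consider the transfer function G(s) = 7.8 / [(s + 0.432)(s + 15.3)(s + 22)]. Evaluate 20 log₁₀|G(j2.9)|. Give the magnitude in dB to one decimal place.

|j2.9 + 0.432| = √(2.9² + 0.432²) = 2.932
|j2.9 + 15.3| = √(2.9² + 15.3²) = 15.57
|j2.9 + 22| = √(2.9² + 22²) = 22.19
|G(j2.9)| = 7.8 / (2.932 × 15.57 × 22.19) = 0.0076986
20 log₁₀(0.0076986) = -42.27 dB

-42.3 dB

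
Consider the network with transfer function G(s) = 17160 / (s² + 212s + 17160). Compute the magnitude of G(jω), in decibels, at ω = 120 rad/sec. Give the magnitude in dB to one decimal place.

|(j120)² + 212(j120) + 17160| = |2760 + j25440| = 2.559e+04
|G(j120)| = 17160 / 2.559e+04 = 0.67059
20 log₁₀(0.67059) = -3.47 dB

-3.5 dB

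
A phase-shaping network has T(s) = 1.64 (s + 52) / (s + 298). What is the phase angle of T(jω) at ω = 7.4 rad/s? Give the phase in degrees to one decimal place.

6.7 deg

∠(j7.4 + 52) = arctan(7.4/52) = 8.10°
∠(j7.4 + 298) = arctan(7.4/298) = 1.42°
∠T(j7.4) = 8.10° − 1.42° = 6.68°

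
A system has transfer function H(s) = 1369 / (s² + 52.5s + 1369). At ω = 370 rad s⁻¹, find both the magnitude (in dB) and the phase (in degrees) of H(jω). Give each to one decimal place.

|(j370)² + 52.5(j370) + 1369| = |-1.3553e+05 + j19425| = 1.369e+05
|H(j370)| = 1369 / 1.369e+05 = 0.0099988
20 log₁₀(0.0099988) = -40.00 dB
∠[(j370)² + 52.5(j370) + 1369] = ∠[-1.3553e+05 + j19425] = 171.84°
∠H(j370) = −171.84° = -171.84°

|H| = -40.0 dB, ∠H = -171.8 deg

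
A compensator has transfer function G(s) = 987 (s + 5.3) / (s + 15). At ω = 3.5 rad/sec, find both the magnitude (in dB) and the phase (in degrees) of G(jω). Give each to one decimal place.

|G| = 52.2 dB, ∠G = 20.3°

|j3.5 + 5.3| = √(3.5² + 5.3²) = 6.351
|j3.5 + 15| = √(3.5² + 15²) = 15.4
|G(j3.5)| = 987 × 6.351 / 15.4 = 406.99
20 log₁₀(406.99) = 52.19 dB
∠(j3.5 + 5.3) = arctan(3.5/5.3) = 33.44°
∠(j3.5 + 15) = arctan(3.5/15) = 13.13°
∠G(j3.5) = 33.44° − 13.13° = 20.31°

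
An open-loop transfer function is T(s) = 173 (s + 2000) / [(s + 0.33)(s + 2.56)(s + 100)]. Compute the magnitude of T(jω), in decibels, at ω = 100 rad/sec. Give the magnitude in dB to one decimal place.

-12.2 dB

|j100 + 2000| = √(100² + 2000²) = 2002
|j100 + 0.33| = √(100² + 0.33²) = 100
|j100 + 2.56| = √(100² + 2.56²) = 100
|j100 + 100| = √(100² + 100²) = 141.4
|T(j100)| = 173 × 2002 / (100 × 100 × 141.4) = 0.24488
20 log₁₀(0.24488) = -12.22 dB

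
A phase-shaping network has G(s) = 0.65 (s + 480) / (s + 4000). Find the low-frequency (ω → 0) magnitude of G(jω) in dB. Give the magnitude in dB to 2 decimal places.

-22.16 dB

G(0) = 0.65 × 480 / 4000 = 0.078
20 log₁₀(0.078) = -22.158 dB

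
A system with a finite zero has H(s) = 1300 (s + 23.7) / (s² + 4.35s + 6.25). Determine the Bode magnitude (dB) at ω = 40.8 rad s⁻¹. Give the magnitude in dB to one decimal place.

|j40.8 + 23.7| = √(40.8² + 23.7²) = 47.18
|(j40.8)² + 4.35(j40.8) + 6.25| = |-1658.4 + j177.48| = 1668
|H(j40.8)| = 1300 × 47.18 / 1668 = 36.777
20 log₁₀(36.777) = 31.31 dB

31.3 dB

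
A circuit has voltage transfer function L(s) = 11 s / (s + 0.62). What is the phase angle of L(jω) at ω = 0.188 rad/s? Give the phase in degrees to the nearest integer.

73°

∠(j0.188) = 90.00°
∠(j0.188 + 0.62) = arctan(0.188/0.62) = 16.87°
∠L(j0.188) = 90.00° − 16.87° = 73.13°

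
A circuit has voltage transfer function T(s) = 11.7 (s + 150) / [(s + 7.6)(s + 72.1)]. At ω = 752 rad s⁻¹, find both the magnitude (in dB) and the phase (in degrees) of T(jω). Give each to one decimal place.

|j752 + 150| = √(752² + 150²) = 766.8
|j752 + 7.6| = √(752² + 7.6²) = 752
|j752 + 72.1| = √(752² + 72.1²) = 755.4
|T(j752)| = 11.7 × 766.8 / (752 × 755.4) = 0.015792
20 log₁₀(0.015792) = -36.03 dB
∠(j752 + 150) = arctan(752/150) = 78.72°
∠(j752 + 7.6) = arctan(752/7.6) = 89.42°
∠(j752 + 72.1) = arctan(752/72.1) = 84.52°
∠T(j752) = 78.72° − (89.42° + 84.52°) = -95.22°

|T| = -36.0 dB, ∠T = -95.2°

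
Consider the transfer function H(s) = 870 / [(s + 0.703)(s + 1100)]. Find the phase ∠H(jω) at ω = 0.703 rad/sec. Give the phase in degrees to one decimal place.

∠(j0.703 + 0.703) = arctan(0.703/0.703) = 45.00°
∠(j0.703 + 1100) = arctan(0.703/1100) = 0.04°
∠H(j0.703) = − (45.00° + 0.04°) = -45.04°

-45.0 deg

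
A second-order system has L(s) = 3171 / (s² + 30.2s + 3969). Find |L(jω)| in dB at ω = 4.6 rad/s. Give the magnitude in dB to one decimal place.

-1.9 dB

|(j4.6)² + 30.2(j4.6) + 3969| = |3947.8 + j138.92| = 3950
|L(j4.6)| = 3171 / 3950 = 0.80273
20 log₁₀(0.80273) = -1.91 dB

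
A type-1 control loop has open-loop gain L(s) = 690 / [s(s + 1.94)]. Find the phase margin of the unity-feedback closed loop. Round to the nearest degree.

4°

Gain crossover: |L(jω)| = 1 at ω ≈ 26.2 rad/s.
∠L(j26.2) = −90° − arctan(26.2/1.94) ≈ -175.77°
PM = 180° + (-175.77°) = 4.23°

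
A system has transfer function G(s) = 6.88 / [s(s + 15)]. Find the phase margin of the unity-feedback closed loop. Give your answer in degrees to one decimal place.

Gain crossover: |G(jω)| = 1 at ω ≈ 0.458 rad s⁻¹.
∠G(j0.458) = −90° − arctan(0.458/15) ≈ -91.75°
PM = 180° + (-91.75°) = 88.25°

88.2°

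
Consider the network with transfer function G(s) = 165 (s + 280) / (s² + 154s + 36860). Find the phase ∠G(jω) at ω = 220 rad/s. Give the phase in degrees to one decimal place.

-70.7°

∠(j220 + 280) = arctan(220/280) = 38.16°
∠[(j220)² + 154(j220) + 36860] = ∠[-11540 + j33880] = 108.81°
∠G(j220) = 38.16° − 108.81° = -70.65°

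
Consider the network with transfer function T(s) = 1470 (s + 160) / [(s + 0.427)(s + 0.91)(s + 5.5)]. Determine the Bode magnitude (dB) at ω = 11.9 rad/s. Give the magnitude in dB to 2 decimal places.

42.05 dB

|j11.9 + 160| = √(11.9² + 160²) = 160.4
|j11.9 + 0.427| = √(11.9² + 0.427²) = 11.91
|j11.9 + 0.91| = √(11.9² + 0.91²) = 11.93
|j11.9 + 5.5| = √(11.9² + 5.5²) = 13.11
|T(j11.9)| = 1470 × 160.4 / (11.91 × 11.93 × 13.11) = 126.59
20 log₁₀(126.59) = 42.048 dB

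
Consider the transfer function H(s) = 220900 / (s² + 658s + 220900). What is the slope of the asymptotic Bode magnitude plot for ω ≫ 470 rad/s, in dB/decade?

-40 dB/decade

With 0 zeros and 2 poles, the high-frequency asymptotic slope is 20 × (0 − 2) = -40 dB/decade.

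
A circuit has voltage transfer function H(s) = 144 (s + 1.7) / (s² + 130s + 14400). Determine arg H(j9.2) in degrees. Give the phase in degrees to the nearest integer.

75°

∠(j9.2 + 1.7) = arctan(9.2/1.7) = 79.53°
∠[(j9.2)² + 130(j9.2) + 14400] = ∠[14315 + j1196] = 4.78°
∠H(j9.2) = 79.53° − 4.78° = 74.76°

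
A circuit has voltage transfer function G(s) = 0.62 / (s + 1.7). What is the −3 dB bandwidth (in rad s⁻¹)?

For a single-pole low-pass, the −3 dB point is at the pole: ω = 1.7 rad s⁻¹.

1.7 rad s⁻¹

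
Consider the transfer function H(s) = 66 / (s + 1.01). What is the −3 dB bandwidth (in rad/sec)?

For a single-pole low-pass, the −3 dB point is at the pole: ω = 1.01 rad/sec.

1.01 rad/sec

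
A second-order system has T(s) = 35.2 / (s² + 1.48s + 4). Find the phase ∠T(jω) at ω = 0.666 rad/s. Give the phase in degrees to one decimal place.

-15.5 deg

∠[(j0.666)² + 1.48(j0.666) + 4] = ∠[3.5564 + j0.98568] = 15.49°
∠T(j0.666) = −15.49° = -15.49°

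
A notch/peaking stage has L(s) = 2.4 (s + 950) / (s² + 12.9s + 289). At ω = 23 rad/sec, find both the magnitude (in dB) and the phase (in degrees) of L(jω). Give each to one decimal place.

|L| = 15.5 dB, ∠L = -127.6°

|j23 + 950| = √(23² + 950²) = 950.3
|(j23)² + 12.9(j23) + 289| = |-240 + j296.7| = 381.6
|L(j23)| = 2.4 × 950.3 / 381.6 = 5.9763
20 log₁₀(5.9763) = 15.53 dB
∠(j23 + 950) = arctan(23/950) = 1.39°
∠[(j23)² + 12.9(j23) + 289] = ∠[-240 + j296.7] = 128.97°
∠L(j23) = 1.39° − 128.97° = -127.58°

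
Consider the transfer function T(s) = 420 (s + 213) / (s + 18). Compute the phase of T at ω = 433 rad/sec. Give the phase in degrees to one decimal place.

-23.8°

∠(j433 + 213) = arctan(433/213) = 63.81°
∠(j433 + 18) = arctan(433/18) = 87.62°
∠T(j433) = 63.81° − 87.62° = -23.81°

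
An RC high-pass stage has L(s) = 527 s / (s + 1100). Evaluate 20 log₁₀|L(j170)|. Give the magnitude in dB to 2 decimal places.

|j170| = 170
|j170 + 1100| = √(170² + 1100²) = 1113
|L(j170)| = 527 × 170 / 1113 = 80.49
20 log₁₀(80.49) = 38.115 dB

38.11 dB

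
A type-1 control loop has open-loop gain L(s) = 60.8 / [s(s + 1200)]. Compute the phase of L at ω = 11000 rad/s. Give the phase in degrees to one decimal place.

-173.8°

∠(j11000 + 1200) = arctan(11000/1200) = 83.77°
∠(j11000) = 90.00°
∠L(j11000) = − (83.77° + 90.00°) = -173.77°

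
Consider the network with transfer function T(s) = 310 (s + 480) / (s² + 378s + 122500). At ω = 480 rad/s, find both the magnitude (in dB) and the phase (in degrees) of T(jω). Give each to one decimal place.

|j480 + 480| = √(480² + 480²) = 678.8
|(j480)² + 378(j480) + 122500| = |-1.079e+05 + j1.8144e+05| = 2.111e+05
|T(j480)| = 310 × 678.8 / 2.111e+05 = 0.99685
20 log₁₀(0.99685) = -0.03 dB
∠(j480 + 480) = arctan(480/480) = 45.00°
∠[(j480)² + 378(j480) + 122500] = ∠[-1.079e+05 + j1.8144e+05] = 120.74°
∠T(j480) = 45.00° − 120.74° = -75.74°

|T| = -0.0 dB, ∠T = -75.7°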